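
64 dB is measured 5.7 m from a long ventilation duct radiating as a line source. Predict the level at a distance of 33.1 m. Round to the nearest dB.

For a line source, L₂ = L₁ − 10·log₁₀(r₂/r₁).
L₂ = 64 − 10·log₁₀(33.1/5.7) = 64 − 7.640 = 56.36 dB.

56 dB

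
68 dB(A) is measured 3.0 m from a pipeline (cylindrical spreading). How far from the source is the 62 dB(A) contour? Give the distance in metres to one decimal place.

11.9 m

For a line source L₁ − L₂ = 10·log₁₀(r₂/r₁), so r₂ = r₁·10^((L₁−L₂)/10).
r₂ = 3.0·10^((68−62)/10) = 3.0·10^(6.0/10) = 11.94 m.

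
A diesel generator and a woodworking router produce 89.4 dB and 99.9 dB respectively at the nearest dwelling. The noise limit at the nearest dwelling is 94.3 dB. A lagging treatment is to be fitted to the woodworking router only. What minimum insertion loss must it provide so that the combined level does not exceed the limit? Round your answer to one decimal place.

The untreated sources together contribute 10^(89.4/10) = 8.710e+08, i.e. 89.40 dB.
The limit corresponds to 10^(94.3/10) = 2.692e+09; subtracting the fixed part leaves 1.821e+09 for the woodworking router, i.e. 92.60 dB.
Required insertion loss = 99.9 − 92.60 = 7.30 dB.

7.3 dB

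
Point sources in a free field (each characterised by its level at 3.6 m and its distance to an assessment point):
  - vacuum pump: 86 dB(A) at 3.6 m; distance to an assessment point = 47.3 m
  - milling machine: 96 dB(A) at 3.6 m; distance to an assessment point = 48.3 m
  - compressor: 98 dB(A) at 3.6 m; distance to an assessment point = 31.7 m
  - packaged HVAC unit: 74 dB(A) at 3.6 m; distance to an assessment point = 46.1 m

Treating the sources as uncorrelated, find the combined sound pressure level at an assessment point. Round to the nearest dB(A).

80 dB(A)

First find each source's level at the receiver (point-source: −20·log₁₀(r/r_ref)), then combine on an intensity basis.
vacuum pump: 86 − 20·log₁₀(47.3/3.6) = 86 − 22.37 = 63.63 dB(A).
milling machine: 96 − 20·log₁₀(48.3/3.6) = 96 − 22.55 = 73.45 dB(A).
compressor: 98 − 20·log₁₀(31.7/3.6) = 98 − 18.90 = 79.10 dB(A).
packaged HVAC unit: 74 − 20·log₁₀(46.1/3.6) = 74 − 22.15 = 51.85 dB(A).
Σ 10^(L/10) = 1.059e+08 → L_total = 10·log₁₀(1.059e+08) = 80.25 dB(A).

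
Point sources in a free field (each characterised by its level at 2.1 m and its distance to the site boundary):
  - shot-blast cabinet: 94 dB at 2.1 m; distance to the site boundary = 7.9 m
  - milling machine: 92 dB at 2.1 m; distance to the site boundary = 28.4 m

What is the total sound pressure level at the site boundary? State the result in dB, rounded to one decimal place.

First find each source's level at the receiver (point-source: −20·log₁₀(r/r_ref)), then combine on an intensity basis.
shot-blast cabinet: 94 − 20·log₁₀(7.9/2.1) = 94 − 11.51 = 82.49 dB.
milling machine: 92 − 20·log₁₀(28.4/2.1) = 92 − 22.62 = 69.38 dB.
Σ 10^(L/10) = 1.862e+08 → L_total = 10·log₁₀(1.862e+08) = 82.70 dB.

82.7 dB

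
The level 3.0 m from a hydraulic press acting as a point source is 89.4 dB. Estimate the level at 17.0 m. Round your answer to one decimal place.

Spherical spreading from a point source gives a 20·log₁₀(r₂/r₁) drop.
L₂ = 89.4 − 20·log₁₀(17.0/3.0) = 89.4 − 15.067 = 74.33 dB.

74.3 dB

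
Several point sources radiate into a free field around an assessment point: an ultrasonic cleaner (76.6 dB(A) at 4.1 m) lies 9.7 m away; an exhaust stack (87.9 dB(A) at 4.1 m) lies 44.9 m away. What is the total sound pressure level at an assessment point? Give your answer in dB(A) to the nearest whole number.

Propagate each source to the receiver with L = L_ref − 20·log₁₀(r/r_ref), then add intensities.
ultrasonic cleaner: 76.6 − 20·log₁₀(9.7/4.1) = 76.6 − 7.48 = 69.12 dB(A).
exhaust stack: 87.9 − 20·log₁₀(44.9/4.1) = 87.9 − 20.79 = 67.11 dB(A).
Σ 10^(L/10) = 1.331e+07 → L_total = 10·log₁₀(1.331e+07) = 71.24 dB(A).

71 dB(A)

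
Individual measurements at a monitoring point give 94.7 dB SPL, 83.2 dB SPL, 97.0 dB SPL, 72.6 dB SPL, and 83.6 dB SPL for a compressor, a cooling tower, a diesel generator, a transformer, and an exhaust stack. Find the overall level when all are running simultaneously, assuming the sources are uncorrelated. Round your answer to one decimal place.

Incoherent sources combine by intensity addition: L_total = 10·log₁₀(Σ 10^(L_i/10)).
Σ 10^(L/10) = 10^(94.7/10) + 10^(83.2/10) + 10^(97.0/10) + 10^(72.6/10) + 10^(83.6/10) = 8.419e+09.
L_total = 10·log₁₀(8.419e+09) = 99.25 dB SPL.

99.3 dB SPL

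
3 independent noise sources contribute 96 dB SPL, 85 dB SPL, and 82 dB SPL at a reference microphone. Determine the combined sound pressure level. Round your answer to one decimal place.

96.5 dB SPL

Incoherent sources combine by intensity addition: L_total = 10·log₁₀(Σ 10^(L_i/10)).
Σ 10^(L/10) = 10^(96/10) + 10^(85/10) + 10^(82/10) = 4.456e+09.
L_total = 10·log₁₀(4.456e+09) = 96.49 dB SPL.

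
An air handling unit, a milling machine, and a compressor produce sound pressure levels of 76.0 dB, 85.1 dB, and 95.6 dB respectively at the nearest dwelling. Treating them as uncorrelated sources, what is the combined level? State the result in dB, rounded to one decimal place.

For uncorrelated sources the intensities add, so convert each level to linear form, sum, and take 10·log₁₀ of the total.
Σ 10^(L/10) = 10^(76.0/10) + 10^(85.1/10) + 10^(95.6/10) = 3.994e+09.
L_total = 10·log₁₀(3.994e+09) = 96.01 dB.

96.0 dB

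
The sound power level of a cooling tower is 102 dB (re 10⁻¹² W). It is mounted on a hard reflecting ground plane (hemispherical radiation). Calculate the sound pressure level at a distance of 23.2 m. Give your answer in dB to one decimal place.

The power spreads over a hemisphere of area 2π·r², so L_p = L_w − 10·log₁₀(2π·r²).
2π·r² = 3382 m², 10·log₁₀ of that is 35.292 dB.
L_p = 102 − 35.292 = 66.71 dB.

66.7 dB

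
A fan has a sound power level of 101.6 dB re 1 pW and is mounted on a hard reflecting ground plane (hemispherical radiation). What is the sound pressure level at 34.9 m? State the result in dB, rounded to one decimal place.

62.8 dB

L_p = L_w − 10·log₁₀(2π·r²) with r = 34.9 m.
2π·r² = 7653 m², 10·log₁₀ of that is 38.838 dB.
L_p = 101.6 − 38.838 = 62.76 dB.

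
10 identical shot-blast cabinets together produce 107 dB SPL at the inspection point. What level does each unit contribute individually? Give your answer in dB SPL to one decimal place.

Dividing the total intensity by 10 lowers the level by 10·log₁₀ 10 = 10.000 dB: L₁ = 107 − 10.000.

97.0 dB SPL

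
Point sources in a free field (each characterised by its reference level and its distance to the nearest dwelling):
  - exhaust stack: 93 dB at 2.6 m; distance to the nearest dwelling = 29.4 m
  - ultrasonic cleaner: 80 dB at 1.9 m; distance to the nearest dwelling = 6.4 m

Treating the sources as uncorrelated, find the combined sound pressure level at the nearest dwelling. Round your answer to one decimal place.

73.9 dB

First find each source's level at the receiver (point-source: −20·log₁₀(r/r_ref)), then combine on an intensity basis.
exhaust stack: 93 − 20·log₁₀(29.4/2.6) = 93 − 21.07 = 71.93 dB.
ultrasonic cleaner: 80 − 20·log₁₀(6.4/1.9) = 80 − 10.55 = 69.45 dB.
Σ 10^(L/10) = 2.442e+07 → L_total = 10·log₁₀(2.442e+07) = 73.88 dB.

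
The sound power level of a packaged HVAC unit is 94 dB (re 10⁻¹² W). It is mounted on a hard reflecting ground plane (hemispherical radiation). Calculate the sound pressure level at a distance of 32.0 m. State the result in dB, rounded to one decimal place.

55.9 dB

The power spreads over a hemisphere of area 2π·r², so L_p = L_w − 10·log₁₀(2π·r²).
2π·r² = 6434 m², 10·log₁₀ of that is 38.085 dB.
L_p = 94 − 38.085 = 55.92 dB.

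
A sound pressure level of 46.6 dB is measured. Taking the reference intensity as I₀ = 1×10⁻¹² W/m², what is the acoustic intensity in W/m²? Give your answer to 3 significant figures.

4.57e-08 W/m²

I/I₀ = 10^(46.6/10) = 4.571e+04, so I = 4.571e+04 × 10⁻¹² W/m².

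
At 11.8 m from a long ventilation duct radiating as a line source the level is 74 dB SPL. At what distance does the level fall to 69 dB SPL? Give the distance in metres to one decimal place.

For a line source L₁ − L₂ = 10·log₁₀(r₂/r₁), so r₂ = r₁·10^((L₁−L₂)/10).
r₂ = 11.8·10^((74−69)/10) = 11.8·10^(5.0/10) = 37.31 m.

37.3 m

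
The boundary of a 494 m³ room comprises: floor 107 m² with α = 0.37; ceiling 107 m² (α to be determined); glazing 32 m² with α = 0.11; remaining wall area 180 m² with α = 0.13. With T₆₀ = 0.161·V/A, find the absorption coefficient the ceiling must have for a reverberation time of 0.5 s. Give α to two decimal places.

0.87

A = 0.161·V/T₆₀ = 0.161·494/0.5 = 159.07 m² sabins.
Absorption from the other surfaces = 107·0.37 + 32·0.11 + 180·0.13 = 66.51 m², so the ceiling must supply 92.56 m² over 107 m².
α = 92.56/107 = 0.865.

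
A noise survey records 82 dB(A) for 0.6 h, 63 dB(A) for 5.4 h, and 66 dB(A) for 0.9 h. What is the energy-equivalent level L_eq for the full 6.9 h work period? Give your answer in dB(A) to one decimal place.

72.0 dB(A)

The energy average is taken in the linear domain: L_eq = 10·log₁₀[(Σ tᵢ·10^(Lᵢ/10))/T], T = 6.9 h.
Σ tᵢ·10^(Lᵢ/10) = 0.6·10^(82/10) + 5.4·10^(63/10) + 0.9·10^(66/10) = 1.095e+08.
L_eq = 10·log₁₀(1.095e+08/6.9) = 72.00 dB(A).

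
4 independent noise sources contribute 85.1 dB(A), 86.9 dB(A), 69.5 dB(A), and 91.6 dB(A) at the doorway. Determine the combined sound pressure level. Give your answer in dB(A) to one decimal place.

93.6 dB(A)

Incoherent sources combine by intensity addition: L_total = 10·log₁₀(Σ 10^(L_i/10)).
Σ 10^(L/10) = 10^(85.1/10) + 10^(86.9/10) + 10^(69.5/10) + 10^(91.6/10) = 2.268e+09.
L_total = 10·log₁₀(2.268e+09) = 93.56 dB(A).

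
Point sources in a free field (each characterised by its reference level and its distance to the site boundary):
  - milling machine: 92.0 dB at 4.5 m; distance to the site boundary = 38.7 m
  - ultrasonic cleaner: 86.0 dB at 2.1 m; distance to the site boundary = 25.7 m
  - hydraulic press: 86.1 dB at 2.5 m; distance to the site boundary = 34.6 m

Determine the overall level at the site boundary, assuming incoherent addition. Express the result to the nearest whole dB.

74 dB

First find each source's level at the receiver (point-source: −20·log₁₀(r/r_ref)), then combine on an intensity basis.
milling machine: 92.0 − 20·log₁₀(38.7/4.5) = 92.0 − 18.69 = 73.31 dB.
ultrasonic cleaner: 86.0 − 20·log₁₀(25.7/2.1) = 86.0 − 21.75 = 64.25 dB.
hydraulic press: 86.1 − 20·log₁₀(34.6/2.5) = 86.1 − 22.82 = 63.28 dB.
Σ 10^(L/10) = 2.621e+07 → L_total = 10·log₁₀(2.621e+07) = 74.19 dB.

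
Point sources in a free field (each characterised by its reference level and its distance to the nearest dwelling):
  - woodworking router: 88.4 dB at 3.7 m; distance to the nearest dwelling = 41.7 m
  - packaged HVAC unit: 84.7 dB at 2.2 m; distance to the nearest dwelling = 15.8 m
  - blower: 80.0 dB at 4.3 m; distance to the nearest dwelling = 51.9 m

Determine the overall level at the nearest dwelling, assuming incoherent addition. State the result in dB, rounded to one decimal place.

70.7 dB

First find each source's level at the receiver (point-source: −20·log₁₀(r/r_ref)), then combine on an intensity basis.
woodworking router: 88.4 − 20·log₁₀(41.7/3.7) = 88.4 − 21.04 = 67.36 dB.
packaged HVAC unit: 84.7 − 20·log₁₀(15.8/2.2) = 84.7 − 17.12 = 67.58 dB.
blower: 80.0 − 20·log₁₀(51.9/4.3) = 80.0 − 21.63 = 58.37 dB.
Σ 10^(L/10) = 1.185e+07 → L_total = 10·log₁₀(1.185e+07) = 70.74 dB.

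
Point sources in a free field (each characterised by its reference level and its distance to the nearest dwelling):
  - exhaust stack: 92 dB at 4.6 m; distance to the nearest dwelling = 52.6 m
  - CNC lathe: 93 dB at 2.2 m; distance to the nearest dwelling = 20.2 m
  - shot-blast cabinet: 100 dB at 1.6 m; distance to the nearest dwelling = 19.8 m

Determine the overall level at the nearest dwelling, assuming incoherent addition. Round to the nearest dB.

80 dB

First find each source's level at the receiver (point-source: −20·log₁₀(r/r_ref)), then combine on an intensity basis.
exhaust stack: 92 − 20·log₁₀(52.6/4.6) = 92 − 21.16 = 70.84 dB.
CNC lathe: 93 − 20·log₁₀(20.2/2.2) = 93 − 19.26 = 73.74 dB.
shot-blast cabinet: 100 − 20·log₁₀(19.8/1.6) = 100 − 21.85 = 78.15 dB.
Σ 10^(L/10) = 1.011e+08 → L_total = 10·log₁₀(1.011e+08) = 80.05 dB.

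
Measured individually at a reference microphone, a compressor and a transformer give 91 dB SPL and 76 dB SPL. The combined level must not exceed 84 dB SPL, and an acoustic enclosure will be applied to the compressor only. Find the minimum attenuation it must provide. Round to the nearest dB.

8 dB

The untreated sources together contribute 10^(76/10) = 3.981e+07, i.e. 76.00 dB SPL.
The limit corresponds to 10^(84/10) = 2.512e+08; subtracting the fixed part leaves 2.114e+08 for the compressor, i.e. 83.25 dB SPL.
So the compressor must be reduced from 91 to 83.25 dB SPL: IL = 7.75 dB.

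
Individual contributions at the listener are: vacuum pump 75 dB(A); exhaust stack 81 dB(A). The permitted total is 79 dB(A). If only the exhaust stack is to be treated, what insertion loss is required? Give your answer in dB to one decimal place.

4.2 dB

Fixed contribution from the other source: Σ 10^(L/10) = 10^(75/10) = 3.162e+07 (75.00 dB(A)).
The limit corresponds to 10^(79/10) = 7.943e+07; subtracting the fixed part leaves 4.781e+07 for the exhaust stack, i.e. 76.80 dB(A).
Required insertion loss = 81 − 76.80 = 4.20 dB.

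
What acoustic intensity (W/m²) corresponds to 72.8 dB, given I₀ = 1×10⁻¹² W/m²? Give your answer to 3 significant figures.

L = 10·log₁₀(I/I₀) ⇒ I = I₀·10^(L/10) = 10⁻¹² × 10^7.28.

1.91e-05 W/m²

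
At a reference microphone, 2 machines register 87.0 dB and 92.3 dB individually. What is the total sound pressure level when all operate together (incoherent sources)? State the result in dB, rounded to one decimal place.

93.4 dB

For uncorrelated sources the intensities add, so convert each level to linear form, sum, and take 10·log₁₀ of the total.
Σ 10^(L/10) = 10^(87.0/10) + 10^(92.3/10) = 2.199e+09.
L_total = 10·log₁₀(2.199e+09) = 93.42 dB.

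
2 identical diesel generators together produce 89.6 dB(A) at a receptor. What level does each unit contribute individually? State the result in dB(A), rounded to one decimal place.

86.6 dB(A)

Dividing the total intensity by 2 lowers the level by 10·log₁₀ 2 = 3.010 dB: L₁ = 89.6 − 3.010.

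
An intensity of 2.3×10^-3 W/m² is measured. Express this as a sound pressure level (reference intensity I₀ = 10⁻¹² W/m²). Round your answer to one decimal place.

93.6 dB

L = 10·log₁₀(I/I₀) = 10·log₁₀(2.3×10^-3/10⁻¹²) = 10·log₁₀(2.3×10^9).
L = 10·(0.3617 + 9) = 93.62 dB.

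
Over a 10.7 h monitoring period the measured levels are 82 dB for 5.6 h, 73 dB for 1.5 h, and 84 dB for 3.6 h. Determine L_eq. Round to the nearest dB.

82 dB

Weight each interval's intensity by its duration and average over T = 10.7 h:
Σ tᵢ·10^(Lᵢ/10) = 5.6·10^(82/10) + 1.5·10^(73/10) + 3.6·10^(84/10) = 1.822e+09.
L_eq = 10·log₁₀(1.822e+09/10.7) = 82.31 dB.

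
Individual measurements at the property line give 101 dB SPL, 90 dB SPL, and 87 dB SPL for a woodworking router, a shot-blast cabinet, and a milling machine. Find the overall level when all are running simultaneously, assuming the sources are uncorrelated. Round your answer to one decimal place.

101.5 dB SPL

For uncorrelated sources the intensities add, so convert each level to linear form, sum, and take 10·log₁₀ of the total.
Σ 10^(L/10) = 10^(101/10) + 10^(90/10) + 10^(87/10) = 1.409e+10.
L_total = 10·log₁₀(1.409e+10) = 101.49 dB SPL.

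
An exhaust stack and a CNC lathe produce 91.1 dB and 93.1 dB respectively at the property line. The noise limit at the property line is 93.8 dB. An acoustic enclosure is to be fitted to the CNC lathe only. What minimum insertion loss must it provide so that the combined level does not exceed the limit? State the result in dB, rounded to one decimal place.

2.6 dB

Fixed contribution from the other source: Σ 10^(L/10) = 10^(91.1/10) = 1.288e+09 (91.10 dB).
To meet 93.8 dB overall, the treated CNC lathe may contribute at most 10^(93.8/10) − 1.288e+09 = 1.111e+09, i.e. 90.46 dB.
Required insertion loss = 93.1 − 90.46 = 2.64 dB.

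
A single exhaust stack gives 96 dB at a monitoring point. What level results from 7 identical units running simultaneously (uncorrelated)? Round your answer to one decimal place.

104.5 dB

With 7 equal, uncorrelated contributions the intensity is 7× that of one unit, giving a rise of 10·log₁₀ 7.
L_total = 96 + 10·log₁₀(7) = 96 + 8.451 = 104.45 dB.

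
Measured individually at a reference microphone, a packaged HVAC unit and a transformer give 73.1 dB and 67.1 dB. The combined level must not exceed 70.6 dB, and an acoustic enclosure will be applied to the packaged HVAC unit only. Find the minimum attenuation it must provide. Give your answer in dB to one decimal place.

5.1 dB

Fixed contribution from the other source: Σ 10^(L/10) = 10^(67.1/10) = 5.129e+06 (67.10 dB).
To meet 70.6 dB overall, the treated packaged HVAC unit may contribute at most 10^(70.6/10) − 5.129e+06 = 6.353e+06, i.e. 68.03 dB.
Required insertion loss = 73.1 − 68.03 = 5.07 dB.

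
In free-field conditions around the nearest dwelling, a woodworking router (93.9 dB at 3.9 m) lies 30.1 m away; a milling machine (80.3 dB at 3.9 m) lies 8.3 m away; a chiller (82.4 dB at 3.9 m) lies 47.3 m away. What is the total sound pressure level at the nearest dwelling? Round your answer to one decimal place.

Apply inverse-square spreading to bring every level to the receiver, then sum 10^(L/10).
woodworking router: 93.9 − 20·log₁₀(30.1/3.9) = 93.9 − 17.75 = 76.15 dB.
milling machine: 80.3 − 20·log₁₀(8.3/3.9) = 80.3 − 6.56 = 73.74 dB.
chiller: 82.4 − 20·log₁₀(47.3/3.9) = 82.4 − 21.68 = 60.72 dB.
Σ 10^(L/10) = 6.605e+07 → L_total = 10·log₁₀(6.605e+07) = 78.20 dB.

78.2 dB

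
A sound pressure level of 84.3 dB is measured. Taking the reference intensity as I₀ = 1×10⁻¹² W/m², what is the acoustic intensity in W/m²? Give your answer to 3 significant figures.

I = I₀·10^(L/10) = 10⁻¹² × 10^(84.3/10) = 10^(-3.570).

0.000269 W/m²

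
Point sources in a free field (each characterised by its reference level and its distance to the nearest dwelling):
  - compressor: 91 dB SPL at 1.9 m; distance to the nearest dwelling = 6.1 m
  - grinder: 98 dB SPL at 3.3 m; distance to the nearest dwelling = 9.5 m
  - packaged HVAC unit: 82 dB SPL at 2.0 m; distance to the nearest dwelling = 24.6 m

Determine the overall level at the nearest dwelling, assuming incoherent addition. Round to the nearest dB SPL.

89 dB SPL

First find each source's level at the receiver (point-source: −20·log₁₀(r/r_ref)), then combine on an intensity basis.
compressor: 91 − 20·log₁₀(6.1/1.9) = 91 − 10.13 = 80.87 dB SPL.
grinder: 98 − 20·log₁₀(9.5/3.3) = 98 − 9.18 = 88.82 dB SPL.
packaged HVAC unit: 82 − 20·log₁₀(24.6/2.0) = 82 − 21.80 = 60.20 dB SPL.
Σ 10^(L/10) = 8.845e+08 → L_total = 10·log₁₀(8.845e+08) = 89.47 dB SPL.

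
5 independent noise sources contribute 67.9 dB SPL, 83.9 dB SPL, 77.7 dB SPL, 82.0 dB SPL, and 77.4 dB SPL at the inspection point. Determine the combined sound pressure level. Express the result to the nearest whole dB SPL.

Incoherent sources combine by intensity addition: L_total = 10·log₁₀(Σ 10^(L_i/10)).
Σ 10^(L/10) = 10^(67.9/10) + 10^(83.9/10) + 10^(77.7/10) + 10^(82.0/10) + 10^(77.4/10) = 5.240e+08.
L_total = 10·log₁₀(5.240e+08) = 87.19 dB SPL.

87 dB SPL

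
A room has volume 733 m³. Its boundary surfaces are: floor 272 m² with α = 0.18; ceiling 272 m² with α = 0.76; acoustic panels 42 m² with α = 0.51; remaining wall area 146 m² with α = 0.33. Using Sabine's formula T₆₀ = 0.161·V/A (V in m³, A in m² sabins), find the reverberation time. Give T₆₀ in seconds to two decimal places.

0.36 s

Summing Sᵢαᵢ: 272·0.18 + 272·0.76 + 42·0.51 + 146·0.33 = 325.28 m².
T₆₀ = 0.161·V/A = 0.161·733/325.28 = 0.363 s.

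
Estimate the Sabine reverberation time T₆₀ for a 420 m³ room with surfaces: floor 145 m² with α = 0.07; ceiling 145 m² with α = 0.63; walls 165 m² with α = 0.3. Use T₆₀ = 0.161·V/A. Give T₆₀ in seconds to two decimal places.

0.45 s

Total absorption A = 145·0.07 + 145·0.63 + 165·0.3 = 151.00 m² sabins.
T₆₀ = 0.161·V/A = 0.161·420/151.00 = 0.448 s.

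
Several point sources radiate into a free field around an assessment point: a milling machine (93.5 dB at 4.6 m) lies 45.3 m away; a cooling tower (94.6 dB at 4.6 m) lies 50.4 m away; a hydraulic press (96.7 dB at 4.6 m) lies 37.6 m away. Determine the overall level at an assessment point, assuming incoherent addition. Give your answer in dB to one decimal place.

Apply inverse-square spreading to bring every level to the receiver, then sum 10^(L/10).
milling machine: 93.5 − 20·log₁₀(45.3/4.6) = 93.5 − 19.87 = 73.63 dB.
cooling tower: 94.6 − 20·log₁₀(50.4/4.6) = 94.6 − 20.79 = 73.81 dB.
hydraulic press: 96.7 − 20·log₁₀(37.6/4.6) = 96.7 − 18.25 = 78.45 dB.
Σ 10^(L/10) = 1.171e+08 → L_total = 10·log₁₀(1.171e+08) = 80.69 dB.

80.7 dB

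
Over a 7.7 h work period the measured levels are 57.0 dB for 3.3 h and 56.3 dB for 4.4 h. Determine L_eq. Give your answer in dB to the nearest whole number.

L_eq = 10·log₁₀[(1/T)·Σ tᵢ·10^(Lᵢ/10)] with T = 7.7 h.
Σ tᵢ·10^(Lᵢ/10) = 3.3·10^(57.0/10) + 4.4·10^(56.3/10) = 3.531e+06.
L_eq = 10·log₁₀(3.531e+06/7.7) = 56.61 dB.

57 dB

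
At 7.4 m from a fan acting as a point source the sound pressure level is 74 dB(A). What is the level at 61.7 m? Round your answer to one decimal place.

Spherical spreading from a point source gives a 20·log₁₀(r₂/r₁) drop.
L₂ = 74 − 20·log₁₀(61.7/7.4) = 74 − 18.421 = 55.58 dB(A).

55.6 dB(A)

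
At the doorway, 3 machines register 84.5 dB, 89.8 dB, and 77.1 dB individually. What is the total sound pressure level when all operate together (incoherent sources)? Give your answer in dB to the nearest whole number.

Incoherent sources combine by intensity addition: L_total = 10·log₁₀(Σ 10^(L_i/10)).
Σ 10^(L/10) = 10^(84.5/10) + 10^(89.8/10) + 10^(77.1/10) = 1.288e+09.
L_total = 10·log₁₀(1.288e+09) = 91.10 dB.

91 dB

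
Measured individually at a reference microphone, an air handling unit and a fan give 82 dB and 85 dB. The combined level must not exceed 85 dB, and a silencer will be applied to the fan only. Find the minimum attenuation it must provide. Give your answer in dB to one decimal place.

Everything except the fan sums to 10^(82/10) = 1.585e+08 in linear terms, 82.00 dB.
To meet 85 dB overall, the treated fan may contribute at most 10^(85/10) − 1.585e+08 = 1.577e+08, i.e. 81.98 dB.
Required insertion loss = 85 − 81.98 = 3.02 dB.

3.0 dB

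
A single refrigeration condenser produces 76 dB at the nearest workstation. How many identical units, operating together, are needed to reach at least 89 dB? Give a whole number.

Need L₁ + 10·log₁₀ N ≥ 89, i.e. log₁₀ N ≥ 1.30.
N ≥ 10^(13.0/10) = 19.953, so N = 20.

20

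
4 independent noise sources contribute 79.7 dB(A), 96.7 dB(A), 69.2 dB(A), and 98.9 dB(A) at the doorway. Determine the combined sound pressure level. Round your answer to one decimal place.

101.0 dB(A)

For uncorrelated sources the intensities add, so convert each level to linear form, sum, and take 10·log₁₀ of the total.
Σ 10^(L/10) = 10^(79.7/10) + 10^(96.7/10) + 10^(69.2/10) + 10^(98.9/10) = 1.254e+10.
L_total = 10·log₁₀(1.254e+10) = 100.98 dB(A).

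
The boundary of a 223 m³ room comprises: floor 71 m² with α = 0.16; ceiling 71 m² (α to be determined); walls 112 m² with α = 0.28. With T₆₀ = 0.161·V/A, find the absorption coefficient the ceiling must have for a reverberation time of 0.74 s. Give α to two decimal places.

Required total absorption A = 0.161·223/0.74 = 48.52 m².
Absorption from the other surfaces = 71·0.16 + 112·0.28 = 42.72 m², so the ceiling must supply 5.80 m² over 71 m².
α = 5.80/71 = 0.082.

0.08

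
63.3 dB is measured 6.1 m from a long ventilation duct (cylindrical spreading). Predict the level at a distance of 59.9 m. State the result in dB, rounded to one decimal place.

53.4 dB

For a line source, L₂ = L₁ − 10·log₁₀(r₂/r₁).
L₂ = 63.3 − 10·log₁₀(59.9/6.1) = 63.3 − 9.921 = 53.38 dB.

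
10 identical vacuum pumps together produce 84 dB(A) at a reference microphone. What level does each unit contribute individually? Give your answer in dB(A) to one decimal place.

74.0 dB(A)

For N identical incoherent sources L_total = L₁ + 10·log₁₀ N, so L₁ = 84 − 10·log₁₀(10) = 84 − 10.000.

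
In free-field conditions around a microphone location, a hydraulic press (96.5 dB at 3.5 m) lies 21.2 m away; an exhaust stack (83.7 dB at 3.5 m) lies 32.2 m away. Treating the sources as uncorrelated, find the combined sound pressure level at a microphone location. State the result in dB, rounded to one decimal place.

81.0 dB

First find each source's level at the receiver (point-source: −20·log₁₀(r/r_ref)), then combine on an intensity basis.
hydraulic press: 96.5 − 20·log₁₀(21.2/3.5) = 96.5 − 15.65 = 80.85 dB.
exhaust stack: 83.7 − 20·log₁₀(32.2/3.5) = 83.7 − 19.28 = 64.42 dB.
Σ 10^(L/10) = 1.245e+08 → L_total = 10·log₁₀(1.245e+08) = 80.95 dB.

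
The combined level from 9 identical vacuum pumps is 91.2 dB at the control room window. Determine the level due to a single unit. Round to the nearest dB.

82 dB

Dividing the total intensity by 9 lowers the level by 10·log₁₀ 9 = 9.542 dB: L₁ = 91.2 − 9.542.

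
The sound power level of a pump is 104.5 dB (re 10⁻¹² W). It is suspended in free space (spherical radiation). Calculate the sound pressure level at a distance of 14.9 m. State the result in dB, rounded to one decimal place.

L_p = L_w − 10·log₁₀(4π·r²) with r = 14.9 m.
4π·r² = 2790 m², 10·log₁₀ of that is 34.456 dB.
L_p = 104.5 − 34.456 = 70.04 dB.

70.0 dB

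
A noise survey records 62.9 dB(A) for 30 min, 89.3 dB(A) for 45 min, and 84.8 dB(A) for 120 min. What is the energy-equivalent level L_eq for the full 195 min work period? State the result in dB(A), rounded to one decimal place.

85.8 dB(A)

L_eq = 10·log₁₀[(1/T)·Σ tᵢ·10^(Lᵢ/10)] with T = 195 min.
Σ tᵢ·10^(Lᵢ/10) = 30·10^(62.9/10) + 45·10^(89.3/10) + 120·10^(84.8/10) = 7.460e+10.
L_eq = 10·log₁₀(7.460e+10/195) = 85.83 dB(A).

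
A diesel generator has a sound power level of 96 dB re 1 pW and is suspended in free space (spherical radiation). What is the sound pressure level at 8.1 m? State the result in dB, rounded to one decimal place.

66.8 dB

L_p = L_w − 10·log₁₀(4π·r²) with r = 8.1 m.
4π·r² = 824.5 m², 10·log₁₀ of that is 29.162 dB.
L_p = 96 − 29.162 = 66.84 dB.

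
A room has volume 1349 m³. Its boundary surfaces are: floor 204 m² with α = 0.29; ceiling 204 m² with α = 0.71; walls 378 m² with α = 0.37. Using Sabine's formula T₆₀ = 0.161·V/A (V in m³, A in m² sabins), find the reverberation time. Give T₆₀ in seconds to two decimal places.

Total absorption A = 204·0.29 + 204·0.71 + 378·0.37 = 343.86 m² sabins.
T₆₀ = 0.161·V/A = 0.161·1349/343.86 = 0.632 s.

0.63 s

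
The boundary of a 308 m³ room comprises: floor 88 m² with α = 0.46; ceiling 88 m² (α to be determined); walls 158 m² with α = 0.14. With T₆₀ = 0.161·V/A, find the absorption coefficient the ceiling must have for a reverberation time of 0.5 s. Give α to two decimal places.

0.42

From T₆₀ = 0.161·V/A, the target T₆₀ = 0.5 s needs A = 0.161·308/0.5 = 99.18 m².
Absorption from the other surfaces = 88·0.46 + 158·0.14 = 62.60 m², so the ceiling must supply 36.58 m² over 88 m².
α = 36.58/88 = 0.416.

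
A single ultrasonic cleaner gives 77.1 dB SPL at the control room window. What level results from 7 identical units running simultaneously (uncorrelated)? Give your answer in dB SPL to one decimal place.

85.6 dB SPL

With 7 equal, uncorrelated contributions the intensity is 7× that of one unit, giving a rise of 10·log₁₀ 7.
L_total = 77.1 + 10·log₁₀(7) = 77.1 + 8.451 = 85.55 dB SPL.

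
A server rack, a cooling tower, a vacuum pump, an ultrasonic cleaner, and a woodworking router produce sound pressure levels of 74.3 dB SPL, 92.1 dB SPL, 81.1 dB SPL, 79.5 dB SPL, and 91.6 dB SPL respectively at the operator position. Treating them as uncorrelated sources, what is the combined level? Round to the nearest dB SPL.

95 dB SPL

For uncorrelated sources the intensities add, so convert each level to linear form, sum, and take 10·log₁₀ of the total.
Σ 10^(L/10) = 10^(74.3/10) + 10^(92.1/10) + 10^(81.1/10) + 10^(79.5/10) + 10^(91.6/10) = 3.312e+09.
L_total = 10·log₁₀(3.312e+09) = 95.20 dB SPL.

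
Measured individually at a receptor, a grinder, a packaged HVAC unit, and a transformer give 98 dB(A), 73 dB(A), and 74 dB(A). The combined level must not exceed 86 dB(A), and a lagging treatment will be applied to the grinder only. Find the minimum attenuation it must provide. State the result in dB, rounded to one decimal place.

12.5 dB

The untreated sources together contribute 10^(73/10) + 10^(74/10) = 4.507e+07, i.e. 76.54 dB(A).
The limit corresponds to 10^(86/10) = 3.981e+08; subtracting the fixed part leaves 3.530e+08 for the grinder, i.e. 85.48 dB(A).
So the grinder must be reduced from 98 to 85.48 dB(A): IL = 12.52 dB.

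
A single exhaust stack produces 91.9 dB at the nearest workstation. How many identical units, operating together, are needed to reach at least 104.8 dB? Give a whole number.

20

The shortfall is 104.8 − 91.9 = 12.9 dB, and N units add 10·log₁₀ N, so need 10·log₁₀ N ≥ 12.9.
N ≥ 10^(12.9/10) = 19.498, so N = 20.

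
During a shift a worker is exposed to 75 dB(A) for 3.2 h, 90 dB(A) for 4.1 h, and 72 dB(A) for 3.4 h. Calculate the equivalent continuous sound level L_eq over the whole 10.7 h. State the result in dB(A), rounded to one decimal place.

86.0 dB(A)

Weight each interval's intensity by its duration and average over T = 10.7 h:
Σ tᵢ·10^(Lᵢ/10) = 3.2·10^(75/10) + 4.1·10^(90/10) + 3.4·10^(72/10) = 4.255e+09.
L_eq = 10·log₁₀(4.255e+09/10.7) = 86.00 dB(A).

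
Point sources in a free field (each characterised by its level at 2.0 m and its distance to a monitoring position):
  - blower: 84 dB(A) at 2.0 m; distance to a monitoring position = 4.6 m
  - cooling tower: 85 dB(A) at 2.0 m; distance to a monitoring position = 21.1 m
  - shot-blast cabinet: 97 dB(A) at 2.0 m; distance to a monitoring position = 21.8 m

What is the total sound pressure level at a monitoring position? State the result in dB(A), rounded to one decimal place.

79.7 dB(A)

First find each source's level at the receiver (point-source: −20·log₁₀(r/r_ref)), then combine on an intensity basis.
blower: 84 − 20·log₁₀(4.6/2.0) = 84 − 7.23 = 76.77 dB(A).
cooling tower: 85 − 20·log₁₀(21.1/2.0) = 85 − 20.47 = 64.53 dB(A).
shot-blast cabinet: 97 − 20·log₁₀(21.8/2.0) = 97 − 20.75 = 76.25 dB(A).
Σ 10^(L/10) = 9.251e+07 → L_total = 10·log₁₀(9.251e+07) = 79.66 dB(A).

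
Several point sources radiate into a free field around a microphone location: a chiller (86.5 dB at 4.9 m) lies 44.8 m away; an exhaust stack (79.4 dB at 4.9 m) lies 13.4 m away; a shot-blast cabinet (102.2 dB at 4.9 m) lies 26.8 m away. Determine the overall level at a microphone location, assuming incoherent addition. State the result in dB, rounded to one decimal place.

Propagate each source to the receiver with L = L_ref − 20·log₁₀(r/r_ref), then add intensities.
chiller: 86.5 − 20·log₁₀(44.8/4.9) = 86.5 − 19.22 = 67.28 dB.
exhaust stack: 79.4 − 20·log₁₀(13.4/4.9) = 79.4 − 8.74 = 70.66 dB.
shot-blast cabinet: 102.2 − 20·log₁₀(26.8/4.9) = 102.2 − 14.76 = 87.44 dB.
Σ 10^(L/10) = 5.718e+08 → L_total = 10·log₁₀(5.718e+08) = 87.57 dB.

87.6 dB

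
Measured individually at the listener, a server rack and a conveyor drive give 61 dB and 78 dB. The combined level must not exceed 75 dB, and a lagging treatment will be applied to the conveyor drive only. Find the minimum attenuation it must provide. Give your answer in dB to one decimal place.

Everything except the conveyor drive sums to 10^(61/10) = 1.259e+06 in linear terms, 61.00 dB.
The limit corresponds to 10^(75/10) = 3.162e+07; subtracting the fixed part leaves 3.036e+07 for the conveyor drive, i.e. 74.82 dB.
Required insertion loss = 78 − 74.82 = 3.18 dB.

3.2 dB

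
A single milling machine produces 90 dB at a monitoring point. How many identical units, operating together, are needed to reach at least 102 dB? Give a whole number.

Need L₁ + 10·log₁₀ N ≥ 102, i.e. log₁₀ N ≥ 1.20.
N ≥ 10^(12.0/10) = 15.849, so N = 16.

16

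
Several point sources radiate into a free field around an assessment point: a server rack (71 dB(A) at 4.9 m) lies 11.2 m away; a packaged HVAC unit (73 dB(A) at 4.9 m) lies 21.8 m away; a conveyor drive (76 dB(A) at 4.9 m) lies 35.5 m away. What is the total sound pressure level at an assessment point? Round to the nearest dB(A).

First find each source's level at the receiver (point-source: −20·log₁₀(r/r_ref)), then combine on an intensity basis.
server rack: 71 − 20·log₁₀(11.2/4.9) = 71 − 7.18 = 63.82 dB(A).
packaged HVAC unit: 73 − 20·log₁₀(21.8/4.9) = 73 − 12.97 = 60.03 dB(A).
conveyor drive: 76 − 20·log₁₀(35.5/4.9) = 76 − 17.20 = 58.80 dB(A).
Σ 10^(L/10) = 4.176e+06 → L_total = 10·log₁₀(4.176e+06) = 66.21 dB(A).

66 dB(A)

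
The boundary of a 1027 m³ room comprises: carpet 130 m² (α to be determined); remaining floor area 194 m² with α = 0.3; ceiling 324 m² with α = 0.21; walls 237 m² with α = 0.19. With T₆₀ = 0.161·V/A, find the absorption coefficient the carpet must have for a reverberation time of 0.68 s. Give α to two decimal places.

From T₆₀ = 0.161·V/A, the target T₆₀ = 0.68 s needs A = 0.161·1027/0.68 = 243.16 m².
Absorption from the other surfaces = 194·0.3 + 324·0.21 + 237·0.19 = 171.27 m², so the carpet must supply 71.89 m² over 130 m².
α = 71.89/130 = 0.553.

0.55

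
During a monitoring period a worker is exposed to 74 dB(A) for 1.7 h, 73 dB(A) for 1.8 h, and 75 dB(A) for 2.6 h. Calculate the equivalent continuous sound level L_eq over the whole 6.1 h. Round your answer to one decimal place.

74.2 dB(A)

Weight each interval's intensity by its duration and average over T = 6.1 h:
Σ tᵢ·10^(Lᵢ/10) = 1.7·10^(74/10) + 1.8·10^(73/10) + 2.6·10^(75/10) = 1.608e+08.
L_eq = 10·log₁₀(1.608e+08/6.1) = 74.21 dB(A).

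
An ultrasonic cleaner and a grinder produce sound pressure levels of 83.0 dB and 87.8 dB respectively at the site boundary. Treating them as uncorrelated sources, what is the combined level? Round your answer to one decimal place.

89.0 dB

Incoherent sources combine by intensity addition: L_total = 10·log₁₀(Σ 10^(L_i/10)).
Σ 10^(L/10) = 10^(83.0/10) + 10^(87.8/10) = 8.021e+08.
L_total = 10·log₁₀(8.021e+08) = 89.04 dB.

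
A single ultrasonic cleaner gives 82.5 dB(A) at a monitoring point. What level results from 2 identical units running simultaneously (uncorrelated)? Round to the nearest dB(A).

86 dB(A)

With 2 equal, uncorrelated contributions the intensity is 2× that of one unit, giving a rise of 10·log₁₀ 2.
L_total = 82.5 + 10·log₁₀(2) = 82.5 + 3.010 = 85.51 dB(A).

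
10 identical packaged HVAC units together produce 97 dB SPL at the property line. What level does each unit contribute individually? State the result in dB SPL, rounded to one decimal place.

87.0 dB SPL

Dividing the total intensity by 10 lowers the level by 10·log₁₀ 10 = 10.000 dB: L₁ = 97 − 10.000.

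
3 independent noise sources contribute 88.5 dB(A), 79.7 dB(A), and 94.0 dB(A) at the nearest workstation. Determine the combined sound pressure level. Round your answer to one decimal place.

For uncorrelated sources the intensities add, so convert each level to linear form, sum, and take 10·log₁₀ of the total.
Σ 10^(L/10) = 10^(88.5/10) + 10^(79.7/10) + 10^(94.0/10) = 3.313e+09.
L_total = 10·log₁₀(3.313e+09) = 95.20 dB(A).

95.2 dB(A)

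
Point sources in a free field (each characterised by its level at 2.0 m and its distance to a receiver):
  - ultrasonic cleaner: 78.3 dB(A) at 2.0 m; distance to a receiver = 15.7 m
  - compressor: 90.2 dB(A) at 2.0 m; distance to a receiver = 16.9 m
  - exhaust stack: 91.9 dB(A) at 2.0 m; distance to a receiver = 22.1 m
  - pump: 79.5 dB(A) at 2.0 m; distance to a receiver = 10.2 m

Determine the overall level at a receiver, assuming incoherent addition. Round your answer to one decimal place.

Apply inverse-square spreading to bring every level to the receiver, then sum 10^(L/10).
ultrasonic cleaner: 78.3 − 20·log₁₀(15.7/2.0) = 78.3 − 17.90 = 60.40 dB(A).
compressor: 90.2 − 20·log₁₀(16.9/2.0) = 90.2 − 18.54 = 71.66 dB(A).
exhaust stack: 91.9 − 20·log₁₀(22.1/2.0) = 91.9 − 20.87 = 71.03 dB(A).
pump: 79.5 − 20·log₁₀(10.2/2.0) = 79.5 − 14.15 = 65.35 dB(A).
Σ 10^(L/10) = 3.187e+07 → L_total = 10·log₁₀(3.187e+07) = 75.03 dB(A).

75.0 dB(A)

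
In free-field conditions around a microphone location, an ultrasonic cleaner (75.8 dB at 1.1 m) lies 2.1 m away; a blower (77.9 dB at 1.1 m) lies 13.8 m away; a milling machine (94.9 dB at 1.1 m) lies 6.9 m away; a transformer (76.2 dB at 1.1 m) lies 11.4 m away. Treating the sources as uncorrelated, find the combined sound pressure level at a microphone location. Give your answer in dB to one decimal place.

79.5 dB

Propagate each source to the receiver with L = L_ref − 20·log₁₀(r/r_ref), then add intensities.
ultrasonic cleaner: 75.8 − 20·log₁₀(2.1/1.1) = 75.8 − 5.62 = 70.18 dB.
blower: 77.9 − 20·log₁₀(13.8/1.1) = 77.9 − 21.97 = 55.93 dB.
milling machine: 94.9 − 20·log₁₀(6.9/1.1) = 94.9 − 15.95 = 78.95 dB.
transformer: 76.2 − 20·log₁₀(11.4/1.1) = 76.2 − 20.31 = 55.89 dB.
Σ 10^(L/10) = 8.975e+07 → L_total = 10·log₁₀(8.975e+07) = 79.53 dB.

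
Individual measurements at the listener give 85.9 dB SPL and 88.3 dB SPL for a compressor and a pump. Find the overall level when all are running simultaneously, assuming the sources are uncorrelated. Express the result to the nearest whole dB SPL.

90 dB SPL

Incoherent sources combine by intensity addition: L_total = 10·log₁₀(Σ 10^(L_i/10)).
Σ 10^(L/10) = 10^(85.9/10) + 10^(88.3/10) = 1.065e+09.
L_total = 10·log₁₀(1.065e+09) = 90.27 dB SPL.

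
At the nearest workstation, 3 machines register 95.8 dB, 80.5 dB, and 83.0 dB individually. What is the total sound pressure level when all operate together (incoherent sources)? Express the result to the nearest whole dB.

96 dB

For uncorrelated sources the intensities add, so convert each level to linear form, sum, and take 10·log₁₀ of the total.
Σ 10^(L/10) = 10^(95.8/10) + 10^(80.5/10) + 10^(83.0/10) = 4.114e+09.
L_total = 10·log₁₀(4.114e+09) = 96.14 dB.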